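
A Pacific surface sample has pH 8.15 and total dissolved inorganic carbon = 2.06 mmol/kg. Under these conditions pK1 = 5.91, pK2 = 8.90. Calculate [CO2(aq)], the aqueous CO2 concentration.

α₀ = 1 / (1 + K1/[H⁺] + K1K2/[H⁺]²) = 1 / (1 + 10^+2.24 + 10^+1.49)
   = 1 / (1 + 173.78 + 30.903) = 1/205.68 = 0.004862
[CO2*] = α₀ × DIC = 0.004862 × 2.06 = 0.0100 mmol/kg = 10.0 μmol/kg

[CO2*] = 10.0 μmol/kg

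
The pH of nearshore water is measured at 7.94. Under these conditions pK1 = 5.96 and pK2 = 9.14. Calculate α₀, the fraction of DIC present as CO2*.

α₀ = 1 / (1 + K1/[H⁺] + K1K2/[H⁺]²) = 1 / (1 + 10^+1.98 + 10^+0.78)
   = 1 / (1 + 95.499 + 6.0256) = 1/102.52 = 0.009754

α₀ = 0.00975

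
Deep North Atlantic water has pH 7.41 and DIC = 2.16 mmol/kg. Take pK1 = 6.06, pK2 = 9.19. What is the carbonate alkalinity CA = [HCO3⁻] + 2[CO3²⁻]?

CA = [HCO3⁻] + 2[CO3²⁻] = (α₁ + 2α₂)·DIC
At pH 7.41: [H⁺]/K1 = 10^-1.35 = 0.044668, K2/[H⁺] = 10^-1.78 = 0.016596
α₁ = 1/(1 + 0.044668 + 0.016596) = 1/1.0613 = 0.9423; α₂ = α₁·K2/[H⁺] = 0.01564
α₁ + 2α₂ = 0.9735
CA = 0.9735 × 2.16 = 2.10 mmol/kg

CA = 2.10 mmol/kg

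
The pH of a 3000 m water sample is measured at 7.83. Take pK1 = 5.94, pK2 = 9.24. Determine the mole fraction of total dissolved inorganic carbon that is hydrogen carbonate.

α₁ = 1 / (1 + [H⁺]/K1 + K2/[H⁺]) = 1 / (1 + 10^-1.89 + 10^-1.41)
   = 1 / (1 + 0.012882 + 0.038905) = 1/1.0518 = 0.9508

α₁ = 0.951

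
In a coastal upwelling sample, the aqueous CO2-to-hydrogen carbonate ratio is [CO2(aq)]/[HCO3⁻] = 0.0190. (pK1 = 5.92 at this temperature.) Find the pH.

From K1 = [H⁺][HCO3⁻]/[CO2(aq)]:  pH = pK1 − log₁₀([CO2(aq)]/[HCO3⁻])
log₁₀(0.0190) = -1.721
pH = 5.92 − (-1.721) = 7.64

pH = 7.64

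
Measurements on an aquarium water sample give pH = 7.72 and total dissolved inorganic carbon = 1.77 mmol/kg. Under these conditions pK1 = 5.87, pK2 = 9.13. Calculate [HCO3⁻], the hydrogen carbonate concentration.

α₁ = 1 / (1 + [H⁺]/K1 + K2/[H⁺]) = 1 / (1 + 10^-1.85 + 10^-1.41)
   = 1 / (1 + 0.014125 + 0.038905) = 1/1.0530 = 0.9496
[HCO3⁻] = α₁ × DIC = 0.9496 × 1.77 = 1.68 mmol/kg

[HCO3⁻] = 1.68 mmol/kg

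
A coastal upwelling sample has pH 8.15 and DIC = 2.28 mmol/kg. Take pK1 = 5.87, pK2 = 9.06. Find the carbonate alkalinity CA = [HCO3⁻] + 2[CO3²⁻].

CA = [HCO3⁻] + 2[CO3²⁻] = (α₁ + 2α₂)·DIC
At pH 8.15: [H⁺]/K1 = 10^-2.28 = 0.0052481, K2/[H⁺] = 10^-0.91 = 0.12303
α₁ = 1/(1 + 0.0052481 + 0.12303) = 1/1.1283 = 0.8863; α₂ = α₁·K2/[H⁺] = 0.1090
α₁ + 2α₂ = 1.1044
CA = 1.1044 × 2.28 = 2.52 mmol/kg

CA = 2.52 mmol/kg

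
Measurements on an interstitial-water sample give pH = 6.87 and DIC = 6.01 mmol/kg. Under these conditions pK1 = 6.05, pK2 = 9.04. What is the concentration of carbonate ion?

[CO3²⁻] = 0.0351 mmol/kg

α₂ = 1 / (1 + [H⁺]/K2 + [H⁺]²/(K1K2)) = 1 / (1 + 10^+2.17 + 10^+1.35)
   = 1 / (1 + 147.91 + 22.387) = 1/171.30 = 0.005838
[CO3²⁻] = α₂ × DIC = 0.005838 × 6.01 = 0.0351 mmol/kg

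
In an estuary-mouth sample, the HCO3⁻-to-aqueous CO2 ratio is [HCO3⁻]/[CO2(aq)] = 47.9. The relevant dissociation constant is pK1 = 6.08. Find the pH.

pH = 7.76

From K1 = [H⁺][HCO3⁻]/[CO2(aq)]:  pH = pK1 + log₁₀([HCO3⁻]/[CO2(aq)])
log₁₀(47.9) = +1.680
pH = 6.08 + (+1.680) = 7.76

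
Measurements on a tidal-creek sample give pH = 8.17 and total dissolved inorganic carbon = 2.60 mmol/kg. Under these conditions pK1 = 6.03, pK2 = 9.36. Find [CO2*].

[CO2*] = 17.6 μmol/kg

α₀ = 1 / (1 + K1/[H⁺] + K1K2/[H⁺]²) = 1 / (1 + 10^+2.14 + 10^+0.95)
   = 1 / (1 + 138.04 + 8.9125) = 1/147.95 = 0.006759
[CO2*] = α₀ × DIC = 0.006759 × 2.60 = 0.0176 mmol/kg = 17.6 μmol/kg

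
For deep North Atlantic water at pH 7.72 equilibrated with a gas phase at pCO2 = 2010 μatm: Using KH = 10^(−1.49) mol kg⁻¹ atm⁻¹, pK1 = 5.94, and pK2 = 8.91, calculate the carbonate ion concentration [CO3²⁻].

[CO2*] = KH · pCO2 = 10^(−1.49) × 2010×10^-6 = 6.504×10^-5 mol/kg
α₀ = 1/(1 + K1/[H⁺] + K1K2/[H⁺]²) = 1/(1 + 10^+1.78 + 10^+0.59) = 0.01535
DIC = [CO2*]/α₀ = 6.504×10^-5 / 0.01535 = 4.237 mmol/kg
[CO3²⁻] = α₂·DIC; α₂ = 0.05972, so [CO3²⁻] = 0.05972 × 4.237 = 0.253 mmol/kg

[CO3²⁻] = 0.253 mmol/kg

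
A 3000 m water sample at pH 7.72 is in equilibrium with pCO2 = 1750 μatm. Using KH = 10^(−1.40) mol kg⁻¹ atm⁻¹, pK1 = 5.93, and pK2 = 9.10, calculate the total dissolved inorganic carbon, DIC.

[CO2*] = KH · pCO2 = 10^(−1.40) × 1750×10^-6 = 6.967×10^-5 mol/kg
α₀ = 1/(1 + K1/[H⁺] + K1K2/[H⁺]²) = 1/(1 + 10^+1.79 + 10^+0.41) = 0.01533
DIC = [CO2*]/α₀ = 6.967×10^-5 / 0.01533 = 4.54 mmol/kg

DIC = 4.54 mmol/kg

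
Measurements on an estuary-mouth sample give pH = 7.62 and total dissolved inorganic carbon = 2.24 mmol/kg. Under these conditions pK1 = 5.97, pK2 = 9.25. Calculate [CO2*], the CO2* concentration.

α₀ = 1 / (1 + K1/[H⁺] + K1K2/[H⁺]²) = 1 / (1 + 10^+1.65 + 10^+0.02)
   = 1 / (1 + 44.668 + 1.0471) = 1/46.715 = 0.02141
[CO2*] = α₀ × DIC = 0.02141 × 2.24 = 0.0479 mmol/kg

[CO2*] = 0.0479 mmol/kg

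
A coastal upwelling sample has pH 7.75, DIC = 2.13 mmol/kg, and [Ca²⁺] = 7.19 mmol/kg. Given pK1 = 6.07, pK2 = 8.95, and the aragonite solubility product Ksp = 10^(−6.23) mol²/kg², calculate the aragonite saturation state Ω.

Ω = 1.51

α₂ = 1 / (1 + [H⁺]/K2 + [H⁺]²/(K1K2)) = 1 / (1 + 10^+1.20 + 10^-0.48)
   = 1 / (1 + 15.849 + 0.33113) = 1/17.180 = 0.05821
[CO3²⁻] = α₂ × DIC = 0.05821 × 2.13 = 0.1240 mmol/kg
Ksp = 10^(−6.23) = 5.888×10^-7
Ω = [Ca²⁺][CO3²⁻]/Ksp = (7.19×10^-3)(1.240×10^-4) / 5.888×10^-7 = 1.51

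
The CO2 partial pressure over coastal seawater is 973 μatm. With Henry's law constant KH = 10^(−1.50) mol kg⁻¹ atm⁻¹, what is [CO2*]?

KH = 10^(−1.50) = 3.162×10^-2 mol kg⁻¹ atm⁻¹
[CO2*] = KH · pCO2 = 3.162×10^-2 × 973×10^-6 atm = 3.08×10^-5 mol/kg

[CO2*] = 30.8 μmol/kg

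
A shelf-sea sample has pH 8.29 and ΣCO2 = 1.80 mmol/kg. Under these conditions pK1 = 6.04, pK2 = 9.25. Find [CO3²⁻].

α₂ = 1 / (1 + [H⁺]/K2 + [H⁺]²/(K1K2)) = 1 / (1 + 10^+0.96 + 10^-1.29)
   = 1 / (1 + 9.1201 + 0.051286) = 1/10.171 = 0.09831
[CO3²⁻] = α₂ × DIC = 0.09831 × 1.80 = 0.177 mmol/kg

[CO3²⁻] = 0.177 mmol/kg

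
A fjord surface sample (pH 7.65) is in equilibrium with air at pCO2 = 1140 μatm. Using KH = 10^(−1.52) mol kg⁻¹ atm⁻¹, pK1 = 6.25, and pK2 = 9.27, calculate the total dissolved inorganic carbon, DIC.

DIC = 0.920 mmol/kg

[CO2*] = KH · pCO2 = 10^(−1.52) × 1140×10^-6 = 3.443×10^-5 mol/kg
α₀ = 1/(1 + K1/[H⁺] + K1K2/[H⁺]²) = 1/(1 + 10^+1.40 + 10^-0.22) = 0.03742
DIC = [CO2*]/α₀ = 3.443×10^-5 / 0.03742 = 0.920 mmol/kg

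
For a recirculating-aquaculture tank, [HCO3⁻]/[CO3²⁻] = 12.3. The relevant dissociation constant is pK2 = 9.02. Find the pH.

pH = 7.93

From K2 = [H⁺][CO3²⁻]/[HCO3⁻]:  pH = pK2 − log₁₀([HCO3⁻]/[CO3²⁻])
log₁₀(12.3) = +1.090
pH = 9.02 − (+1.090) = 7.93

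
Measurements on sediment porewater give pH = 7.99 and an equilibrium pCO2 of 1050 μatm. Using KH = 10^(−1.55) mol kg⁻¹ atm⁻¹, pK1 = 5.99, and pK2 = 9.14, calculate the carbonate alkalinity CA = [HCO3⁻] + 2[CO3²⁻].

CA = 3.38 mmol/kg

[CO2*] = KH · pCO2 = 10^(−1.55) × 1050×10^-6 = 2.959×10^-5 mol/kg
α₀ = 1/(1 + K1/[H⁺] + K1K2/[H⁺]²) = 1/(1 + 10^+2.00 + 10^+0.85) = 0.009252
DIC = [CO2*]/α₀ = 2.959×10^-5 / 0.009252 = 3.198 mmol/kg
CA = (α₁ + 2α₂)·DIC = (0.9252 + 2×0.06550) × 3.198 = 3.38 mmol/kg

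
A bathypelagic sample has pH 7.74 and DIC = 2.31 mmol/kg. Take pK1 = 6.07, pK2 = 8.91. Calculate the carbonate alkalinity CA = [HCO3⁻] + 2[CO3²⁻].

CA = [HCO3⁻] + 2[CO3²⁻] = (α₁ + 2α₂)·DIC
At pH 7.74: [H⁺]/K1 = 10^-1.67 = 0.021380, K2/[H⁺] = 10^-1.17 = 0.067608
α₁ = 1/(1 + 0.021380 + 0.067608) = 1/1.0890 = 0.9183; α₂ = α₁·K2/[H⁺] = 0.06208
α₁ + 2α₂ = 1.0425
CA = 1.0425 × 2.31 = 2.41 mmol/kg

CA = 2.41 mmol/kg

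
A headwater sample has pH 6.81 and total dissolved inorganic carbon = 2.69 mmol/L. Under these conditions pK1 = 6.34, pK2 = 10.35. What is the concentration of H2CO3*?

[CO2*] = 0.681 mmol/L

α₀ = 1 / (1 + K1/[H⁺] + K1K2/[H⁺]²) = 1 / (1 + 10^+0.47 + 10^-3.07)
   = 1 / (1 + 2.9512 + 0.00085114) = 1/3.9521 = 0.2530
[CO2*] = α₀ × DIC = 0.2530 × 2.69 = 0.681 mmol/L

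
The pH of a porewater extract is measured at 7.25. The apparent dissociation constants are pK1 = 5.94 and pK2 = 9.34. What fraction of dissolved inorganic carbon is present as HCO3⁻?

α₁ = 1 / (1 + [H⁺]/K1 + K2/[H⁺]) = 1 / (1 + 10^-1.31 + 10^-2.09)
   = 1 / (1 + 0.048978 + 0.0081283) = 1/1.0571 = 0.9460

α₁ = 0.946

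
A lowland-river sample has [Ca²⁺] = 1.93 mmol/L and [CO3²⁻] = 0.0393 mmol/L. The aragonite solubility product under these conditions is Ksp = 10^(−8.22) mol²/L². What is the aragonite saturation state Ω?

Ω = 12.6

Ksp = 10^(−8.22) = 6.026×10^-9
Ω = [Ca²⁺][CO3²⁻]/Ksp = (1.93×10^-3)(0.0393×10^-3) / 6.026×10^-9 = 12.6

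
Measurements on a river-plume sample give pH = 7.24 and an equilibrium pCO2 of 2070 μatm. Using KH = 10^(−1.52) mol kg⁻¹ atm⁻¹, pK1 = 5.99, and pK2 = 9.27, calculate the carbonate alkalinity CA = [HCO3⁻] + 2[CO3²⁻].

[CO2*] = KH · pCO2 = 10^(−1.52) × 2070×10^-6 = 6.251×10^-5 mol/kg
α₀ = 1/(1 + K1/[H⁺] + K1K2/[H⁺]²) = 1/(1 + 10^+1.25 + 10^-0.78) = 0.05277
DIC = [CO2*]/α₀ = 6.251×10^-5 / 0.05277 = 1.185 mmol/kg
CA = (α₁ + 2α₂)·DIC = (0.9385 + 2×0.008758) × 1.185 = 1.13 mmol/kg

CA = 1.13 mmol/kg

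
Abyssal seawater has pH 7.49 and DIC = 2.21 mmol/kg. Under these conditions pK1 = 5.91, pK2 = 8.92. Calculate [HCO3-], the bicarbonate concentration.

[HCO3⁻] = 2.08 mmol/kg

α₁ = 1 / (1 + [H⁺]/K1 + K2/[H⁺]) = 1 / (1 + 10^-1.58 + 10^-1.43)
   = 1 / (1 + 0.026303 + 0.037154) = 1/1.0635 = 0.9403
[HCO3⁻] = α₁ × DIC = 0.9403 × 2.21 = 2.08 mmol/kg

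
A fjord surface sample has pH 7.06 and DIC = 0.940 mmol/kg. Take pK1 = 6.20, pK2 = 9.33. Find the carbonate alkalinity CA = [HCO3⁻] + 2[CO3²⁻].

CA = 0.831 mmol/kg

CA = [HCO3⁻] + 2[CO3²⁻] = (α₁ + 2α₂)·DIC
At pH 7.06: [H⁺]/K1 = 10^-0.86 = 0.13804, K2/[H⁺] = 10^-2.27 = 0.0053703
α₁ = 1/(1 + 0.13804 + 0.0053703) = 1/1.1434 = 0.8746; α₂ = α₁·K2/[H⁺] = 0.004697
α₁ + 2α₂ = 0.8840
CA = 0.8840 × 0.940 = 0.831 mmol/kg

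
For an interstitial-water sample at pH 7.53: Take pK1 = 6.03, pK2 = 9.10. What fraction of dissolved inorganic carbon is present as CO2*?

α₀ = 1 / (1 + K1/[H⁺] + K1K2/[H⁺]²) = 1 / (1 + 10^+1.50 + 10^-0.07)
   = 1 / (1 + 31.623 + 0.85114) = 1/33.474 = 0.02987

α₀ = 0.0299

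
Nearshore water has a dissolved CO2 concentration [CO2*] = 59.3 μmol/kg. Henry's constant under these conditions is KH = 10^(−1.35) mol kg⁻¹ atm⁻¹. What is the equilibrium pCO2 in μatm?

pCO2 = 1330 μatm

KH = 10^(−1.35) = 4.467×10^-2 mol kg⁻¹ atm⁻¹
pCO2 = [CO2*]/KH = 59.3×10^-6 / 4.467×10^-2 = 1.33×10^-3 atm = 1330 μatm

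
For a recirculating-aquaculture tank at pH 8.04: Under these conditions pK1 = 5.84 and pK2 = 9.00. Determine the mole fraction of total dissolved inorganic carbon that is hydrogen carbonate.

α₁ = 0.896

α₁ = 1 / (1 + [H⁺]/K1 + K2/[H⁺]) = 1 / (1 + 10^-2.20 + 10^-0.96)
   = 1 / (1 + 0.0063096 + 0.10965) = 1/1.1160 = 0.8961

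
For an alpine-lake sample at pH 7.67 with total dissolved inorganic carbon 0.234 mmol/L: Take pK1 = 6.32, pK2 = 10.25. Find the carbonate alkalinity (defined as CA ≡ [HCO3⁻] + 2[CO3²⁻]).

CA = 0.225 mmol/L

CA = [HCO3⁻] + 2[CO3²⁻] = (α₁ + 2α₂)·DIC
At pH 7.67: [H⁺]/K1 = 10^-1.35 = 0.044668, K2/[H⁺] = 10^-2.58 = 0.0026303
α₁ = 1/(1 + 0.044668 + 0.0026303) = 1/1.0473 = 0.9548; α₂ = α₁·K2/[H⁺] = 0.002511
α₁ + 2α₂ = 0.9599
CA = 0.9599 × 0.234 = 0.225 mmol/L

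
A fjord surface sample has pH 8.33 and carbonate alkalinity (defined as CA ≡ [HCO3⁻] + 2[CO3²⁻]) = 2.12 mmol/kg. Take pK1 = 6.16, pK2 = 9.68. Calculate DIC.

DIC = 2.05 mmol/kg

CA = [HCO3⁻] + 2[CO3²⁻] = (α₁ + 2α₂)·DIC
At pH 8.33: [H⁺]/K1 = 10^-2.17 = 0.0067608, K2/[H⁺] = 10^-1.35 = 0.044668
α₁ = 1/(1 + 0.0067608 + 0.044668) = 1/1.0514 = 0.9511; α₂ = α₁·K2/[H⁺] = 0.04248
α₁ + 2α₂ = 1.0361
DIC = CA / (α₁ + 2α₂) = 2.12 / 1.0361 = 2.05 mmol/kg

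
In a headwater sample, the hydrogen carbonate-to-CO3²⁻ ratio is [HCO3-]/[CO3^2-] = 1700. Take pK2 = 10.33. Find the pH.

pH = 7.10

From K2 = [H⁺][CO3^2-]/[HCO3-]:  pH = pK2 − log₁₀([HCO3-]/[CO3^2-])
log₁₀(1700) = +3.230
pH = 10.33 − (+3.230) = 7.10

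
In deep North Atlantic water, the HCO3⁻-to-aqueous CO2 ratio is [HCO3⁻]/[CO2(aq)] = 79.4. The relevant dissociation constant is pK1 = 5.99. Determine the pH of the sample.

pH = 7.89

From K1 = [H⁺][HCO3⁻]/[CO2(aq)]:  pH = pK1 + log₁₀([HCO3⁻]/[CO2(aq)])
log₁₀(79.4) = +1.900
pH = 5.99 + (+1.900) = 7.89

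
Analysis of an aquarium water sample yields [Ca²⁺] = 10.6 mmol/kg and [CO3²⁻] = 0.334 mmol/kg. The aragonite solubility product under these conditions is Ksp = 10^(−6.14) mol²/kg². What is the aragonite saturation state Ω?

Ω = 4.89

Ksp = 10^(−6.14) = 7.244×10^-7
Ω = [Ca²⁺][CO3²⁻]/Ksp = (10.6×10^-3)(0.334×10^-3) / 7.244×10^-7 = 4.89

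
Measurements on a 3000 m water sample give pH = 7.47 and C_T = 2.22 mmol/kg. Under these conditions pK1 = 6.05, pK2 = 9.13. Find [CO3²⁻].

α₂ = 1 / (1 + [H⁺]/K2 + [H⁺]²/(K1K2)) = 1 / (1 + 10^+1.66 + 10^+0.24)
   = 1 / (1 + 45.709 + 1.7378) = 1/48.447 = 0.02064
[CO3²⁻] = α₂ × DIC = 0.02064 × 2.22 = 0.0458 mmol/kg

[CO3²⁻] = 0.0458 mmol/kg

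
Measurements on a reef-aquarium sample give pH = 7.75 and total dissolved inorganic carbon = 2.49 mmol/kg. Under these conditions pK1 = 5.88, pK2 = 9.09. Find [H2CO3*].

[CO2*] = 0.0317 mmol/kg

α₀ = 1 / (1 + K1/[H⁺] + K1K2/[H⁺]²) = 1 / (1 + 10^+1.87 + 10^+0.53)
   = 1 / (1 + 74.131 + 3.3884) = 1/78.519 = 0.01274
[CO2*] = α₀ × DIC = 0.01274 × 2.49 = 0.0317 mmol/kg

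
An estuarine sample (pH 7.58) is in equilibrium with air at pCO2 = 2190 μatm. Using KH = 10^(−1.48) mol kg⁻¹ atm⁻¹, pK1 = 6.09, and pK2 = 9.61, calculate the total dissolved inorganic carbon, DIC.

DIC = 2.33 mmol/kg

[CO2*] = KH · pCO2 = 10^(−1.48) × 2190×10^-6 = 7.252×10^-5 mol/kg
α₀ = 1/(1 + K1/[H⁺] + K1K2/[H⁺]²) = 1/(1 + 10^+1.49 + 10^-0.54) = 0.03106
DIC = [CO2*]/α₀ = 7.252×10^-5 / 0.03106 = 2.33 mmol/kg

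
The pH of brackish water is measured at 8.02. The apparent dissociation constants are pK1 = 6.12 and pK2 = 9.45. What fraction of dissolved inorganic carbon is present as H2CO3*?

α₀ = 1 / (1 + K1/[H⁺] + K1K2/[H⁺]²) = 1 / (1 + 10^+1.90 + 10^+0.47)
   = 1 / (1 + 79.433 + 2.9512) = 1/83.384 = 0.01199

α₀ = 0.0120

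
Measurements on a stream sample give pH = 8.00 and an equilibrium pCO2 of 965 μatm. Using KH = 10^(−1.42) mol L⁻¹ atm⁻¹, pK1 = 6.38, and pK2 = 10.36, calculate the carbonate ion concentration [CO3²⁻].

[CO3²⁻] = 6.68 μmol/L

[CO2*] = KH · pCO2 = 10^(−1.42) × 965×10^-6 = 3.669×10^-5 mol/L
α₀ = 1/(1 + K1/[H⁺] + K1K2/[H⁺]²) = 1/(1 + 10^+1.62 + 10^-0.74) = 0.02333
DIC = [CO2*]/α₀ = 3.669×10^-5 / 0.02333 = 1.573 mmol/L
[CO3²⁻] = α₂·DIC; α₂ = 0.004245, so [CO3²⁻] = 0.004245 × 1.573 = 0.00668 mmol/L = 6.68 μmol/L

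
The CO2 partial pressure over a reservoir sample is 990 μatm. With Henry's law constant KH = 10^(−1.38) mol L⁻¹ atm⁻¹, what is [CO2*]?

KH = 10^(−1.38) = 4.169×10^-2 mol L⁻¹ atm⁻¹
[CO2*] = KH · pCO2 = 4.169×10^-2 × 990×10^-6 atm = 4.13×10^-5 mol/L

[CO2*] = 41.3 μmol/L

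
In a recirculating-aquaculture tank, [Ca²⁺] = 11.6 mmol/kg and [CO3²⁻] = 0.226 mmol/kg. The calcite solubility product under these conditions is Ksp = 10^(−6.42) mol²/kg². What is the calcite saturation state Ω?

Ksp = 10^(−6.42) = 3.802×10^-7
Ω = [Ca²⁺][CO3²⁻]/Ksp = (11.6×10^-3)(0.226×10^-3) / 3.802×10^-7 = 6.90

Ω = 6.90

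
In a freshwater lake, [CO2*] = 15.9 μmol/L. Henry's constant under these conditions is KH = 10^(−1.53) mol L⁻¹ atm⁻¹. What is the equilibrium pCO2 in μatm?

pCO2 = 539 μatm

KH = 10^(−1.53) = 2.951×10^-2 mol L⁻¹ atm⁻¹
pCO2 = [CO2*]/KH = 15.9×10^-6 / 2.951×10^-2 = 5.39×10^-4 atm = 539 μatm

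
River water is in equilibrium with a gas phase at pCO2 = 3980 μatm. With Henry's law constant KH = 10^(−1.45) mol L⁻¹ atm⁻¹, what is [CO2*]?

[CO2*] = 141 μmol/L

KH = 10^(−1.45) = 3.548×10^-2 mol L⁻¹ atm⁻¹
[CO2*] = KH · pCO2 = 3.548×10^-2 × 3980×10^-6 atm = 1.41×10^-4 mol/L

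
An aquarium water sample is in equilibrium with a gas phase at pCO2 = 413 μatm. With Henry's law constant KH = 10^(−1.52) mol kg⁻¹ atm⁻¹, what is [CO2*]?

[CO2*] = 12.5 μmol/kg

KH = 10^(−1.52) = 3.020×10^-2 mol kg⁻¹ atm⁻¹
[CO2*] = KH · pCO2 = 3.020×10^-2 × 413×10^-6 atm = 1.25×10^-5 mol/kg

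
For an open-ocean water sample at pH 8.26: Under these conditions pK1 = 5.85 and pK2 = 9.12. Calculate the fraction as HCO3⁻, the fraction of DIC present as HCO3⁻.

α₁ = 1 / (1 + [H⁺]/K1 + K2/[H⁺]) = 1 / (1 + 10^-2.41 + 10^-0.86)
   = 1 / (1 + 0.0038905 + 0.13804) = 1/1.1419 = 0.8757

α₁ = 0.876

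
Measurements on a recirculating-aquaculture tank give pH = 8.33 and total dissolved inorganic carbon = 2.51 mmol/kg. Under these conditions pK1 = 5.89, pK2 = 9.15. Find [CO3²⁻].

[CO3²⁻] = 0.329 mmol/kg

α₂ = 1 / (1 + [H⁺]/K2 + [H⁺]²/(K1K2)) = 1 / (1 + 10^+0.82 + 10^-1.62)
   = 1 / (1 + 6.6069 + 0.023988) = 1/7.6309 = 0.1310
[CO3²⁻] = α₂ × DIC = 0.1310 × 2.51 = 0.329 mmol/kg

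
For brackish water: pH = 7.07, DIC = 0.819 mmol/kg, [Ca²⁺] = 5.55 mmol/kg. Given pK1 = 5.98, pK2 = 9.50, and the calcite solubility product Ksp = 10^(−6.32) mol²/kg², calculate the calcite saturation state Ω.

α₂ = 1 / (1 + [H⁺]/K2 + [H⁺]²/(K1K2)) = 1 / (1 + 10^+2.43 + 10^+1.34)
   = 1 / (1 + 269.15 + 21.878) = 1/292.03 = 0.003424
[CO3²⁻] = α₂ × DIC = 0.003424 × 0.819 = 0.002804 mmol/kg = 2.804 μmol/kg
Ksp = 10^(−6.32) = 4.786×10^-7
Ω = [Ca²⁺][CO3²⁻]/Ksp = (5.55×10^-3)(2.804×10^-6) / 4.786×10^-7 = 0.0325

Ω = 0.0325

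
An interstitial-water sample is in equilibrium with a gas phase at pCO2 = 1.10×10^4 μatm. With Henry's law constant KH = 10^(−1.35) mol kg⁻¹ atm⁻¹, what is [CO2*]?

KH = 10^(−1.35) = 4.467×10^-2 mol kg⁻¹ atm⁻¹
[CO2*] = KH · pCO2 = 4.467×10^-2 × 1.10×10^4×10^-6 atm = 4.91×10^-4 mol/kg

[CO2*] = 491 μmol/kg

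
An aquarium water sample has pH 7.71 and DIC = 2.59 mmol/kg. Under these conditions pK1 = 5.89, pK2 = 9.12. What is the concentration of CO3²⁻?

α₂ = 1 / (1 + [H⁺]/K2 + [H⁺]²/(K1K2)) = 1 / (1 + 10^+1.41 + 10^-0.41)
   = 1 / (1 + 25.704 + 0.38905) = 1/27.093 = 0.03691
[CO3²⁻] = α₂ × DIC = 0.03691 × 2.59 = 0.0956 mmol/kg

[CO3²⁻] = 0.0956 mmol/kg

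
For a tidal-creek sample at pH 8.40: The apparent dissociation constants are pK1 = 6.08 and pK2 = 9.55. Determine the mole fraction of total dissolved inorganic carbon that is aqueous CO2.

α₀ = 1 / (1 + K1/[H⁺] + K1K2/[H⁺]²) = 1 / (1 + 10^+2.32 + 10^+1.17)
   = 1 / (1 + 208.93 + 14.791) = 1/224.72 = 0.004450

α₀ = 0.00445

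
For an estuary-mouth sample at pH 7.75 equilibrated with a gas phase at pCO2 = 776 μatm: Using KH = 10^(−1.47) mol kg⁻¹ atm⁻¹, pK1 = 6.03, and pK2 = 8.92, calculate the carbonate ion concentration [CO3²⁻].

[CO2*] = KH · pCO2 = 10^(−1.47) × 776×10^-6 = 2.629×10^-5 mol/kg
α₀ = 1/(1 + K1/[H⁺] + K1K2/[H⁺]²) = 1/(1 + 10^+1.72 + 10^+0.55) = 0.01753
DIC = [CO2*]/α₀ = 2.629×10^-5 / 0.01753 = 1.500 mmol/kg
[CO3²⁻] = α₂·DIC; α₂ = 0.06222, so [CO3²⁻] = 0.06222 × 1.500 = 0.0933 mmol/kg

[CO3²⁻] = 0.0933 mmol/kg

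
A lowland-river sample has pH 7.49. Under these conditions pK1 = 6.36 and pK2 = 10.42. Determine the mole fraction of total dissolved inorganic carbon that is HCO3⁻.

α₁ = 1 / (1 + [H⁺]/K1 + K2/[H⁺]) = 1 / (1 + 10^-1.13 + 10^-2.93)
   = 1 / (1 + 0.074131 + 0.0011749) = 1/1.0753 = 0.9300

α₁ = 0.930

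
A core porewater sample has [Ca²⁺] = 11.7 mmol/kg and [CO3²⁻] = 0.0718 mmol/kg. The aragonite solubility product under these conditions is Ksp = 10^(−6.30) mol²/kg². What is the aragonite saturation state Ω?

Ω = 1.68

Ksp = 10^(−6.30) = 5.012×10^-7
Ω = [Ca²⁺][CO3²⁻]/Ksp = (11.7×10^-3)(0.0718×10^-3) / 5.012×10^-7 = 1.68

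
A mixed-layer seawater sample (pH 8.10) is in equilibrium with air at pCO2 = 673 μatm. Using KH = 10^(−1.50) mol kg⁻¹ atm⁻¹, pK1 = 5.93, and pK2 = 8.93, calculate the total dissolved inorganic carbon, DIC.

[CO2*] = KH · pCO2 = 10^(−1.50) × 673×10^-6 = 2.128×10^-5 mol/kg
α₀ = 1/(1 + K1/[H⁺] + K1K2/[H⁺]²) = 1/(1 + 10^+2.17 + 10^+1.34) = 0.005855
DIC = [CO2*]/α₀ = 2.128×10^-5 / 0.005855 = 3.63 mmol/kg

DIC = 3.63 mmol/kg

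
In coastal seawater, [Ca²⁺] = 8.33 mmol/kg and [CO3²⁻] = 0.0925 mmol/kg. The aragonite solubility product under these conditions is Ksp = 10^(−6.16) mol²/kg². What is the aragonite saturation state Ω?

Ω = 1.11

Ksp = 10^(−6.16) = 6.918×10^-7
Ω = [Ca²⁺][CO3²⁻]/Ksp = (8.33×10^-3)(0.0925×10^-3) / 6.918×10^-7 = 1.11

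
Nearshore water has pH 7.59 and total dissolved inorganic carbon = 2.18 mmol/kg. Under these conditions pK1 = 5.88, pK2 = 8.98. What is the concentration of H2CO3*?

[CO2*] = 0.0401 mmol/kg

α₀ = 1 / (1 + K1/[H⁺] + K1K2/[H⁺]²) = 1 / (1 + 10^+1.71 + 10^+0.32)
   = 1 / (1 + 51.286 + 2.0893) = 1/54.375 = 0.01839
[CO2*] = α₀ × DIC = 0.01839 × 2.18 = 0.0401 mmol/kg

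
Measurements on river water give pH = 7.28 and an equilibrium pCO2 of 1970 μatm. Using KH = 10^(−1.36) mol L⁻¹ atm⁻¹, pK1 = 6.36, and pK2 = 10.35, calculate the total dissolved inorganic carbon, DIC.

DIC = 0.802 mmol/L

[CO2*] = KH · pCO2 = 10^(−1.36) × 1970×10^-6 = 8.599×10^-5 mol/L
α₀ = 1/(1 + K1/[H⁺] + K1K2/[H⁺]²) = 1/(1 + 10^+0.92 + 10^-2.15) = 0.1072
DIC = [CO2*]/α₀ = 8.599×10^-5 / 0.1072 = 0.802 mmol/L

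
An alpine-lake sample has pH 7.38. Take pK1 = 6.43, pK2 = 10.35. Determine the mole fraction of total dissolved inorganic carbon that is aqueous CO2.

α₀ = 0.101

α₀ = 1 / (1 + K1/[H⁺] + K1K2/[H⁺]²) = 1 / (1 + 10^+0.95 + 10^-2.02)
   = 1 / (1 + 8.9125 + 0.0095499) = 1/9.9221 = 0.1008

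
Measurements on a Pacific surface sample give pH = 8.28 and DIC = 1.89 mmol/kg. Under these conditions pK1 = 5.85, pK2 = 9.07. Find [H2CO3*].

α₀ = 1 / (1 + K1/[H⁺] + K1K2/[H⁺]²) = 1 / (1 + 10^+2.43 + 10^+1.64)
   = 1 / (1 + 269.15 + 43.652) = 1/313.81 = 0.003187
[CO2*] = α₀ × DIC = 0.003187 × 1.89 = 0.00602 mmol/kg = 6.02 μmol/kg

[CO2*] = 6.02 μmol/kg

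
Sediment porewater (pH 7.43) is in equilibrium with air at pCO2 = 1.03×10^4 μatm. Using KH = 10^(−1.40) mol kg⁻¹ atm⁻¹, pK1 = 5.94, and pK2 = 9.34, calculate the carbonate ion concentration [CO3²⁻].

[CO3²⁻] = 0.156 mmol/kg

[CO2*] = KH · pCO2 = 10^(−1.40) × 1.03×10^4×10^-6 = 4.101×10^-4 mol/kg
α₀ = 1/(1 + K1/[H⁺] + K1K2/[H⁺]²) = 1/(1 + 10^+1.49 + 10^-0.42) = 0.03098
DIC = [CO2*]/α₀ = 4.101×10^-4 / 0.03098 = 13.24 mmol/kg
[CO3²⁻] = α₂·DIC; α₂ = 0.01178, so [CO3²⁻] = 0.01178 × 13.24 = 0.156 mmol/kg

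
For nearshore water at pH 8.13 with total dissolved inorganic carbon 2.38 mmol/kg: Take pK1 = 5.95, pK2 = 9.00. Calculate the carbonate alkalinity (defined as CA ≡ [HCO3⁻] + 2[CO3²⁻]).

CA = 2.65 mmol/kg

CA = [HCO3⁻] + 2[CO3²⁻] = (α₁ + 2α₂)·DIC
At pH 8.13: [H⁺]/K1 = 10^-2.18 = 0.0066069, K2/[H⁺] = 10^-0.87 = 0.13490
α₁ = 1/(1 + 0.0066069 + 0.13490) = 1/1.1415 = 0.8760; α₂ = α₁·K2/[H⁺] = 0.1182
α₁ + 2α₂ = 1.1124
CA = 1.1124 × 2.38 = 2.65 mmol/kg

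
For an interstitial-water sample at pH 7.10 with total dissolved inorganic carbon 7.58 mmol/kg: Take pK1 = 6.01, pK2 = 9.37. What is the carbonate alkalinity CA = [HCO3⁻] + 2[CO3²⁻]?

CA = 7.05 mmol/kg

CA = [HCO3⁻] + 2[CO3²⁻] = (α₁ + 2α₂)·DIC
At pH 7.10: [H⁺]/K1 = 10^-1.09 = 0.081283, K2/[H⁺] = 10^-2.27 = 0.0053703
α₁ = 1/(1 + 0.081283 + 0.0053703) = 1/1.0867 = 0.9203; α₂ = α₁·K2/[H⁺] = 0.004942
α₁ + 2α₂ = 0.9301
CA = 0.9301 × 7.58 = 7.05 mmol/kg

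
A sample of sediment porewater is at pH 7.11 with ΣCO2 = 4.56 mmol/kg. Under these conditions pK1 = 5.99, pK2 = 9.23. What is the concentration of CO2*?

α₀ = 1 / (1 + K1/[H⁺] + K1K2/[H⁺]²) = 1 / (1 + 10^+1.12 + 10^-1.00)
   = 1 / (1 + 13.183 + 0.10000) = 1/14.283 = 0.07002
[CO2*] = α₀ × DIC = 0.07002 × 4.56 = 0.319 mmol/kg

[CO2*] = 0.319 mmol/kg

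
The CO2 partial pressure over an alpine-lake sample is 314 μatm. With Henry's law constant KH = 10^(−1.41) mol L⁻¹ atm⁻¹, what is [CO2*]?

KH = 10^(−1.41) = 3.890×10^-2 mol L⁻¹ atm⁻¹
[CO2*] = KH · pCO2 = 3.890×10^-2 × 314×10^-6 atm = 1.22×10^-5 mol/L

[CO2*] = 12.2 μmol/L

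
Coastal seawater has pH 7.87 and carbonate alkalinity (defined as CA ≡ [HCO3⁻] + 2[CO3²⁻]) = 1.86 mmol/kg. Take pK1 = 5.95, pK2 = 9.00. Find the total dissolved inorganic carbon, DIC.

CA = [HCO3⁻] + 2[CO3²⁻] = (α₁ + 2α₂)·DIC
At pH 7.87: [H⁺]/K1 = 10^-1.92 = 0.012023, K2/[H⁺] = 10^-1.13 = 0.074131
α₁ = 1/(1 + 0.012023 + 0.074131) = 1/1.0862 = 0.9207; α₂ = α₁·K2/[H⁺] = 0.06825
α₁ + 2α₂ = 1.0572
DIC = CA / (α₁ + 2α₂) = 1.86 / 1.0572 = 1.76 mmol/kg

DIC = 1.76 mmol/kg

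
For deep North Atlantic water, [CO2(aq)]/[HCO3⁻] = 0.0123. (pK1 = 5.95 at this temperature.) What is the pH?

pH = 7.86

From K1 = [H⁺][HCO3⁻]/[CO2(aq)]:  pH = pK1 − log₁₀([CO2(aq)]/[HCO3⁻])
log₁₀(0.0123) = -1.910
pH = 5.95 − (-1.910) = 7.86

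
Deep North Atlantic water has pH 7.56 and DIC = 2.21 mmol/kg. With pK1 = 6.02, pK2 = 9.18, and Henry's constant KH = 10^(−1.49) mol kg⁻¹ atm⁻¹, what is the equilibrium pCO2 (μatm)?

α₀ = 1 / (1 + K1/[H⁺] + K1K2/[H⁺]²) = 1 / (1 + 10^+1.54 + 10^-0.08)
   = 1 / (1 + 34.674 + 0.83176) = 1/36.505 = 0.02739
[CO2*] = α₀ × DIC = 0.02739 × 2.21 = 0.06054 mmol/kg
pCO2 = [CO2*]/KH = 6.054×10^-5 / 3.236×10^-2 = 1870 μatm

pCO2 = 1870 μatm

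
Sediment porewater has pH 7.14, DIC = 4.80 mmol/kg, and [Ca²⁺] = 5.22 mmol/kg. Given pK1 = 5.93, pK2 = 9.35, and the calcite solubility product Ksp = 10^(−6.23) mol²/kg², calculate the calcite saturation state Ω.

Ω = 0.246

α₂ = 1 / (1 + [H⁺]/K2 + [H⁺]²/(K1K2)) = 1 / (1 + 10^+2.21 + 10^+1.00)
   = 1 / (1 + 162.18 + 10.000) = 1/173.18 = 0.005774
[CO3²⁻] = α₂ × DIC = 0.005774 × 4.80 = 0.02772 mmol/kg
Ksp = 10^(−6.23) = 5.888×10^-7
Ω = [Ca²⁺][CO3²⁻]/Ksp = (5.22×10^-3)(2.772×10^-5) / 5.888×10^-7 = 0.246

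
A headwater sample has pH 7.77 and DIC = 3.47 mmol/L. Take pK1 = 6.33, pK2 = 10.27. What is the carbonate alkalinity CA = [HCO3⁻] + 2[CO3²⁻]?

CA = 3.36 mmol/L

CA = [HCO3⁻] + 2[CO3²⁻] = (α₁ + 2α₂)·DIC
At pH 7.77: [H⁺]/K1 = 10^-1.44 = 0.036308, K2/[H⁺] = 10^-2.50 = 0.0031623
α₁ = 1/(1 + 0.036308 + 0.0031623) = 1/1.0395 = 0.9620; α₂ = α₁·K2/[H⁺] = 0.003042
α₁ + 2α₂ = 0.9681
CA = 0.9681 × 3.47 = 3.36 mmol/L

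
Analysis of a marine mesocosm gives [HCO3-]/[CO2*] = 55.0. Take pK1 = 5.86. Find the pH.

pH = 7.60

From K1 = [H⁺][HCO3-]/[CO2*]:  pH = pK1 + log₁₀([HCO3-]/[CO2*])
log₁₀(55.0) = +1.740
pH = 5.86 + (+1.740) = 7.60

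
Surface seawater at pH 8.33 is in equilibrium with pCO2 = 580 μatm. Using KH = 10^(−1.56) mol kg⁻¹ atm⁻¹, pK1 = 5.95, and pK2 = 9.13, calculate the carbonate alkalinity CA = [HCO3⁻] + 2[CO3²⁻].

[CO2*] = KH · pCO2 = 10^(−1.56) × 580×10^-6 = 1.597×10^-5 mol/kg
α₀ = 1/(1 + K1/[H⁺] + K1K2/[H⁺]²) = 1/(1 + 10^+2.38 + 10^+1.58) = 0.003585
DIC = [CO2*]/α₀ = 1.597×10^-5 / 0.003585 = 4.455 mmol/kg
CA = (α₁ + 2α₂)·DIC = (0.8601 + 2×0.1363) × 4.455 = 5.05 mmol/kg

CA = 5.05 mmol/kg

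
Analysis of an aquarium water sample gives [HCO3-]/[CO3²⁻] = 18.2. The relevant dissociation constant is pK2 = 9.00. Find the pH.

From K2 = [H⁺][CO3²⁻]/[HCO3-]:  pH = pK2 − log₁₀([HCO3-]/[CO3²⁻])
log₁₀(18.2) = +1.260
pH = 9.00 − (+1.260) = 7.74

pH = 7.74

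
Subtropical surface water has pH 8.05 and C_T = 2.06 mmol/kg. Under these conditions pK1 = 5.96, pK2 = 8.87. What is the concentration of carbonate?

[CO3²⁻] = 0.269 mmol/kg

α₂ = 1 / (1 + [H⁺]/K2 + [H⁺]²/(K1K2)) = 1 / (1 + 10^+0.82 + 10^-1.27)
   = 1 / (1 + 6.6069 + 0.053703) = 1/7.6606 = 0.1305
[CO3²⁻] = α₂ × DIC = 0.1305 × 2.06 = 0.269 mmol/kg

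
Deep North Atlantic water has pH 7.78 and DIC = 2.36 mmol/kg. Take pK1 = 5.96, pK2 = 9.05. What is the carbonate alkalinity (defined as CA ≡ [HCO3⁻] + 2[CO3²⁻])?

CA = [HCO3⁻] + 2[CO3²⁻] = (α₁ + 2α₂)·DIC
At pH 7.78: [H⁺]/K1 = 10^-1.82 = 0.015136, K2/[H⁺] = 10^-1.27 = 0.053703
α₁ = 1/(1 + 0.015136 + 0.053703) = 1/1.0688 = 0.9356; α₂ = α₁·K2/[H⁺] = 0.05024
α₁ + 2α₂ = 1.0361
CA = 1.0361 × 2.36 = 2.45 mmol/kg

CA = 2.45 mmol/kg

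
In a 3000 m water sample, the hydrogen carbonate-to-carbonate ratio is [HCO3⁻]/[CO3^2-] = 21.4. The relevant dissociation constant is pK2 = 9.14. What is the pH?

From K2 = [H⁺][CO3^2-]/[HCO3⁻]:  pH = pK2 − log₁₀([HCO3⁻]/[CO3^2-])
log₁₀(21.4) = +1.330
pH = 9.14 − (+1.330) = 7.81

pH = 7.81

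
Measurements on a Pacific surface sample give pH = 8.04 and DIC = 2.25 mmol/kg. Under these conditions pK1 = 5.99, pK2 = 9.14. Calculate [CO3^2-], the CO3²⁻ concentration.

α₂ = 1 / (1 + [H⁺]/K2 + [H⁺]²/(K1K2)) = 1 / (1 + 10^+1.10 + 10^-0.95)
   = 1 / (1 + 12.589 + 0.11220) = 1/13.701 = 0.07298
[CO3²⁻] = α₂ × DIC = 0.07298 × 2.25 = 0.164 mmol/kg

[CO3²⁻] = 0.164 mmol/kg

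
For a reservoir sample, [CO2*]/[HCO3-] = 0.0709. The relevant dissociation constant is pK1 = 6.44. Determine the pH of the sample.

pH = 7.59

From K1 = [H⁺][HCO3-]/[CO2*]:  pH = pK1 − log₁₀([CO2*]/[HCO3-])
log₁₀(0.0709) = -1.149
pH = 6.44 − (-1.149) = 7.59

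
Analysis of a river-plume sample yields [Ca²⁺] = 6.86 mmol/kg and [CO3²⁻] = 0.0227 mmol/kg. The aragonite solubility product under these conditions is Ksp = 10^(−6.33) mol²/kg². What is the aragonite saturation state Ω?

Ksp = 10^(−6.33) = 4.677×10^-7
Ω = [Ca²⁺][CO3²⁻]/Ksp = (6.86×10^-3)(0.0227×10^-3) / 4.677×10^-7 = 0.333

Ω = 0.333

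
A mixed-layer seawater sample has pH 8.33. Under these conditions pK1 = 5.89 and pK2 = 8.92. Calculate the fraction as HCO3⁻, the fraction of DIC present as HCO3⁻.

α₁ = 1 / (1 + [H⁺]/K1 + K2/[H⁺]) = 1 / (1 + 10^-2.44 + 10^-0.59)
   = 1 / (1 + 0.0036308 + 0.25704) = 1/1.2607 = 0.7932

α₁ = 0.793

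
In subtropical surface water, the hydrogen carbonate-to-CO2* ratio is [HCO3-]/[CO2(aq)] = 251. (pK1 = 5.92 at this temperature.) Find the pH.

pH = 8.32

From K1 = [H⁺][HCO3-]/[CO2(aq)]:  pH = pK1 + log₁₀([HCO3-]/[CO2(aq)])
log₁₀(251) = +2.400
pH = 5.92 + (+2.400) = 8.32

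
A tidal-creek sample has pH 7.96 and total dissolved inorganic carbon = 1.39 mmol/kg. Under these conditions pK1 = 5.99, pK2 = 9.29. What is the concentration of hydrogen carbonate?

[HCO3⁻] = 1.31 mmol/kg

α₁ = 1 / (1 + [H⁺]/K1 + K2/[H⁺]) = 1 / (1 + 10^-1.97 + 10^-1.33)
   = 1 / (1 + 0.010715 + 0.046774) = 1/1.0575 = 0.9456
[HCO3⁻] = α₁ × DIC = 0.9456 × 1.39 = 1.31 mmol/kg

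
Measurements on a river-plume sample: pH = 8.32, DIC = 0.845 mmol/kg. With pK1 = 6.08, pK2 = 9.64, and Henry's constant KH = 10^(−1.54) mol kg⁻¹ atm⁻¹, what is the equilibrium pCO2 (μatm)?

pCO2 = 160 μatm

α₀ = 1 / (1 + K1/[H⁺] + K1K2/[H⁺]²) = 1 / (1 + 10^+2.24 + 10^+0.92)
   = 1 / (1 + 173.78 + 8.3176) = 1/183.10 = 0.005462
[CO2*] = α₀ × DIC = 0.005462 × 0.845 = 0.004615 mmol/kg = 4.615 μmol/kg
pCO2 = [CO2*]/KH = 4.615×10^-6 / 2.884×10^-2 = 160 μatm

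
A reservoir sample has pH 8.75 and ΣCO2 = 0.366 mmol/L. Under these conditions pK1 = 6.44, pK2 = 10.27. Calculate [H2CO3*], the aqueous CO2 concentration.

α₀ = 1 / (1 + K1/[H⁺] + K1K2/[H⁺]²) = 1 / (1 + 10^+2.31 + 10^+0.79)
   = 1 / (1 + 204.17 + 6.1660) = 1/211.34 = 0.004732
[CO2*] = α₀ × DIC = 0.004732 × 0.366 = 0.00173 mmol/L = 1.73 μmol/L

[CO2*] = 1.73 μmol/L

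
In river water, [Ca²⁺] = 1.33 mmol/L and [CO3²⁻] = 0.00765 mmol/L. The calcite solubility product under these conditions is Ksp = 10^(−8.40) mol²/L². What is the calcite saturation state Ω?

Ksp = 10^(−8.40) = 3.981×10^-9
Ω = [Ca²⁺][CO3²⁻]/Ksp = (1.33×10^-3)(0.00765×10^-3) / 3.981×10^-9 = 2.56

Ω = 2.56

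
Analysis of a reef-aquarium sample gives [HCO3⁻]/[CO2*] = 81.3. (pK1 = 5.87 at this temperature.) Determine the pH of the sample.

From K1 = [H⁺][HCO3⁻]/[CO2*]:  pH = pK1 + log₁₀([HCO3⁻]/[CO2*])
log₁₀(81.3) = +1.910
pH = 5.87 + (+1.910) = 7.78

pH = 7.78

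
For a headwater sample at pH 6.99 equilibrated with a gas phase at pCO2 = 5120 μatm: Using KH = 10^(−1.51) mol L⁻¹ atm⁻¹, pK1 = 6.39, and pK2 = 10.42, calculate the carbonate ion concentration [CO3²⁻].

[CO2*] = KH · pCO2 = 10^(−1.51) × 5120×10^-6 = 1.582×10^-4 mol/L
α₀ = 1/(1 + K1/[H⁺] + K1K2/[H⁺]²) = 1/(1 + 10^+0.60 + 10^-2.83) = 0.2007
DIC = [CO2*]/α₀ = 1.582×10^-4 / 0.2007 = 0.7884 mmol/L
[CO3²⁻] = α₂·DIC; α₂ = 0.0002969, so [CO3²⁻] = 0.0002969 × 0.7884 = 0.000234 mmol/L = 0.234 μmol/L

[CO3²⁻] = 0.234 μmol/L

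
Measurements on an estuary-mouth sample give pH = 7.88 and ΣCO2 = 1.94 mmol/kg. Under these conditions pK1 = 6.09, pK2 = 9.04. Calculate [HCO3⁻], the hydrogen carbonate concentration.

[HCO3⁻] = 1.79 mmol/kg

α₁ = 1 / (1 + [H⁺]/K1 + K2/[H⁺]) = 1 / (1 + 10^-1.79 + 10^-1.16)
   = 1 / (1 + 0.016218 + 0.069183) = 1/1.0854 = 0.9213
[HCO3⁻] = α₁ × DIC = 0.9213 × 1.94 = 1.79 mmol/kg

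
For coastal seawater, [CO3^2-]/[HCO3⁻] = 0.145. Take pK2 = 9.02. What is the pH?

pH = 8.18

From K2 = [H⁺][CO3^2-]/[HCO3⁻]:  pH = pK2 + log₁₀([CO3^2-]/[HCO3⁻])
log₁₀(0.145) = -0.839
pH = 9.02 + (-0.839) = 8.18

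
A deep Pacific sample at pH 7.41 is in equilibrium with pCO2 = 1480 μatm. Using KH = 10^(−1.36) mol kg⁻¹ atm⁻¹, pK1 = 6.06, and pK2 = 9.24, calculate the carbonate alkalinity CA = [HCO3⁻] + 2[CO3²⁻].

[CO2*] = KH · pCO2 = 10^(−1.36) × 1480×10^-6 = 6.460×10^-5 mol/kg
α₀ = 1/(1 + K1/[H⁺] + K1K2/[H⁺]²) = 1/(1 + 10^+1.35 + 10^-0.48) = 0.04216
DIC = [CO2*]/α₀ = 6.460×10^-5 / 0.04216 = 1.532 mmol/kg
CA = (α₁ + 2α₂)·DIC = (0.9439 + 2×0.01396) × 1.532 = 1.49 mmol/kg

CA = 1.49 mmol/kg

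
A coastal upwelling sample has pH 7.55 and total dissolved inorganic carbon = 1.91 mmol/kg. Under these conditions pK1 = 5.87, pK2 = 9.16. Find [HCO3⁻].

α₁ = 1 / (1 + [H⁺]/K1 + K2/[H⁺]) = 1 / (1 + 10^-1.68 + 10^-1.61)
   = 1 / (1 + 0.020893 + 0.024547) = 1/1.0454 = 0.9565
[HCO3⁻] = α₁ × DIC = 0.9565 × 1.91 = 1.83 mmol/kg

[HCO3⁻] = 1.83 mmol/kg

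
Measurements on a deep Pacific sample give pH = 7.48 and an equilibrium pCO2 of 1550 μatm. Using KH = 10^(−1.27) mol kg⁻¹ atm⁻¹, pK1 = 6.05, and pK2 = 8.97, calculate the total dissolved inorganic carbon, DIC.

[CO2*] = KH · pCO2 = 10^(−1.27) × 1550×10^-6 = 8.324×10^-5 mol/kg
α₀ = 1/(1 + K1/[H⁺] + K1K2/[H⁺]²) = 1/(1 + 10^+1.43 + 10^-0.06) = 0.03474
DIC = [CO2*]/α₀ = 8.324×10^-5 / 0.03474 = 2.40 mmol/kg

DIC = 2.40 mmol/kg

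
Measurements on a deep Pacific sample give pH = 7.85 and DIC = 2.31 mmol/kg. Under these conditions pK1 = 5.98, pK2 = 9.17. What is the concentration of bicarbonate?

[HCO3⁻] = 2.18 mmol/kg

α₁ = 1 / (1 + [H⁺]/K1 + K2/[H⁺]) = 1 / (1 + 10^-1.87 + 10^-1.32)
   = 1 / (1 + 0.013490 + 0.047863) = 1/1.0614 = 0.9422
[HCO3⁻] = α₁ × DIC = 0.9422 × 2.31 = 2.18 mmol/kg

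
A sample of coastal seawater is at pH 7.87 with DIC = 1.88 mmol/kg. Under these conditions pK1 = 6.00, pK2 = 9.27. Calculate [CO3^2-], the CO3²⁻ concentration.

α₂ = 1 / (1 + [H⁺]/K2 + [H⁺]²/(K1K2)) = 1 / (1 + 10^+1.40 + 10^-0.47)
   = 1 / (1 + 25.119 + 0.33884) = 1/26.458 = 0.03780
[CO3²⁻] = α₂ × DIC = 0.03780 × 1.88 = 0.0711 mmol/kg

[CO3²⁻] = 0.0711 mmol/kg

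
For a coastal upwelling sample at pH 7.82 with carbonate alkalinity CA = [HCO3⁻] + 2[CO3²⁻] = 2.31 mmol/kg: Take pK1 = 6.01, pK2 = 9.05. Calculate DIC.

CA = [HCO3⁻] + 2[CO3²⁻] = (α₁ + 2α₂)·DIC
At pH 7.82: [H⁺]/K1 = 10^-1.81 = 0.015488, K2/[H⁺] = 10^-1.23 = 0.058884
α₁ = 1/(1 + 0.015488 + 0.058884) = 1/1.0744 = 0.9308; α₂ = α₁·K2/[H⁺] = 0.05481
α₁ + 2α₂ = 1.0404
DIC = CA / (α₁ + 2α₂) = 2.31 / 1.0404 = 2.22 mmol/kg

DIC = 2.22 mmol/kg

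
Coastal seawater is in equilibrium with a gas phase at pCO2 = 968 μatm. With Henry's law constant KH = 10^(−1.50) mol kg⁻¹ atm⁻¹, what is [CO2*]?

KH = 10^(−1.50) = 3.162×10^-2 mol kg⁻¹ atm⁻¹
[CO2*] = KH · pCO2 = 3.162×10^-2 × 968×10^-6 atm = 3.06×10^-5 mol/kg

[CO2*] = 30.6 μmol/kg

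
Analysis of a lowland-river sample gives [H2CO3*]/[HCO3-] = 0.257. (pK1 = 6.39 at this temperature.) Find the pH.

From K1 = [H⁺][HCO3-]/[H2CO3*]:  pH = pK1 − log₁₀([H2CO3*]/[HCO3-])
log₁₀(0.257) = -0.590
pH = 6.39 − (-0.590) = 6.98

pH = 6.98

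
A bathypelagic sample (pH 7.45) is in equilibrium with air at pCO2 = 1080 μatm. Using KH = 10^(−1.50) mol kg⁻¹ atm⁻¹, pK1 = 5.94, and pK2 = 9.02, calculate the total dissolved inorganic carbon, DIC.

DIC = 1.17 mmol/kg

[CO2*] = KH · pCO2 = 10^(−1.50) × 1080×10^-6 = 3.415×10^-5 mol/kg
α₀ = 1/(1 + K1/[H⁺] + K1K2/[H⁺]²) = 1/(1 + 10^+1.51 + 10^-0.06) = 0.02921
DIC = [CO2*]/α₀ = 3.415×10^-5 / 0.02921 = 1.17 mmol/kg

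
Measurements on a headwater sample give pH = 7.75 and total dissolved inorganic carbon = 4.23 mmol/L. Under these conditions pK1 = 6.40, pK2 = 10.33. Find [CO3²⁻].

[CO3²⁻] = 10.6 μmol/L

α₂ = 1 / (1 + [H⁺]/K2 + [H⁺]²/(K1K2)) = 1 / (1 + 10^+2.58 + 10^+1.23)
   = 1 / (1 + 380.19 + 16.982) = 1/398.17 = 0.002511
[CO3²⁻] = α₂ × DIC = 0.002511 × 4.23 = 0.0106 mmol/L = 10.6 μmol/L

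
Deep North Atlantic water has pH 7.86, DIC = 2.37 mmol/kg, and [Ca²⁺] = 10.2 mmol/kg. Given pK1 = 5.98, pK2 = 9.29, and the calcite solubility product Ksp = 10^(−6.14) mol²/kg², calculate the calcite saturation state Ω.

α₂ = 1 / (1 + [H⁺]/K2 + [H⁺]²/(K1K2)) = 1 / (1 + 10^+1.43 + 10^-0.45)
   = 1 / (1 + 26.915 + 0.35481) = 1/28.270 = 0.03537
[CO3²⁻] = α₂ × DIC = 0.03537 × 2.37 = 0.08383 mmol/kg
Ksp = 10^(−6.14) = 7.244×10^-7
Ω = [Ca²⁺][CO3²⁻]/Ksp = (10.2×10^-3)(8.383×10^-5) / 7.244×10^-7 = 1.18

Ω = 1.18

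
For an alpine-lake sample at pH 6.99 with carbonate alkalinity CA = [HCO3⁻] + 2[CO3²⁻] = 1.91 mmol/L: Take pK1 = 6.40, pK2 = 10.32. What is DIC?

CA = [HCO3⁻] + 2[CO3²⁻] = (α₁ + 2α₂)·DIC
At pH 6.99: [H⁺]/K1 = 10^-0.59 = 0.25704, K2/[H⁺] = 10^-3.33 = 0.00046774
α₁ = 1/(1 + 0.25704 + 0.00046774) = 1/1.2575 = 0.7952; α₂ = α₁·K2/[H⁺] = 0.0003720
α₁ + 2α₂ = 0.7960
DIC = CA / (α₁ + 2α₂) = 1.91 / 0.7960 = 2.40 mmol/L

DIC = 2.40 mmol/L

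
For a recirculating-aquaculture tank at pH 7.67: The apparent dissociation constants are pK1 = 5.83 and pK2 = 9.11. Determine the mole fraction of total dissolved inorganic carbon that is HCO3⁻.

α₁ = 1 / (1 + [H⁺]/K1 + K2/[H⁺]) = 1 / (1 + 10^-1.84 + 10^-1.44)
   = 1 / (1 + 0.014454 + 0.036308) = 1/1.0508 = 0.9517

α₁ = 0.952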